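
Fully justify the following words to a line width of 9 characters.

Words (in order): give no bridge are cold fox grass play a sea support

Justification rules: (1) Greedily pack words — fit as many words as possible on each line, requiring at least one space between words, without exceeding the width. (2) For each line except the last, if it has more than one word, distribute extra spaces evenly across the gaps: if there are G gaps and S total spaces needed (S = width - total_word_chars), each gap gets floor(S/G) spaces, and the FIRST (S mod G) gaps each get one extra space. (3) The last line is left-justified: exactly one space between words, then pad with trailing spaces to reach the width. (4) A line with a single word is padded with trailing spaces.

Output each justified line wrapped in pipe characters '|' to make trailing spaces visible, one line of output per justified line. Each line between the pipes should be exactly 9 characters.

Line 1: ['give', 'no'] (min_width=7, slack=2)
Line 2: ['bridge'] (min_width=6, slack=3)
Line 3: ['are', 'cold'] (min_width=8, slack=1)
Line 4: ['fox', 'grass'] (min_width=9, slack=0)
Line 5: ['play', 'a'] (min_width=6, slack=3)
Line 6: ['sea'] (min_width=3, slack=6)
Line 7: ['support'] (min_width=7, slack=2)

Answer: |give   no|
|bridge   |
|are  cold|
|fox grass|
|play    a|
|sea      |
|support  |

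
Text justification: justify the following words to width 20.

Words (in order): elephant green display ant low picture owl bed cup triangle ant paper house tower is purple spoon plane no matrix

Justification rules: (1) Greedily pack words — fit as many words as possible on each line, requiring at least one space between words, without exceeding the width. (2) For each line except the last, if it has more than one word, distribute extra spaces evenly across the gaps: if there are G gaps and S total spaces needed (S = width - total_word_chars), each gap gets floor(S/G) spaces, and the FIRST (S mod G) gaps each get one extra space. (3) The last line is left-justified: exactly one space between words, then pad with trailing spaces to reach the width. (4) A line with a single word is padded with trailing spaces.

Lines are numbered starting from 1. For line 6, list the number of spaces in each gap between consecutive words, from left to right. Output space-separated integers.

Line 1: ['elephant', 'green'] (min_width=14, slack=6)
Line 2: ['display', 'ant', 'low'] (min_width=15, slack=5)
Line 3: ['picture', 'owl', 'bed', 'cup'] (min_width=19, slack=1)
Line 4: ['triangle', 'ant', 'paper'] (min_width=18, slack=2)
Line 5: ['house', 'tower', 'is'] (min_width=14, slack=6)
Line 6: ['purple', 'spoon', 'plane'] (min_width=18, slack=2)
Line 7: ['no', 'matrix'] (min_width=9, slack=11)

Answer: 2 2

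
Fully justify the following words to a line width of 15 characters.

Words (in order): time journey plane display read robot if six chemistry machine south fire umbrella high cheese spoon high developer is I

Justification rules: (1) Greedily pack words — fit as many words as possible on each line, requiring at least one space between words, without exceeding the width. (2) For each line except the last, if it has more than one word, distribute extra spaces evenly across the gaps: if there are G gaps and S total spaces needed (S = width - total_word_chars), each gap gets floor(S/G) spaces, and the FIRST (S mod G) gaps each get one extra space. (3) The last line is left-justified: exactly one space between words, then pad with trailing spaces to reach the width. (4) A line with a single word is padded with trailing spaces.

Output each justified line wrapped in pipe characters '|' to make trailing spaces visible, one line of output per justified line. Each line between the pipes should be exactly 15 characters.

Answer: |time    journey|
|plane   display|
|read  robot  if|
|six   chemistry|
|machine   south|
|fire   umbrella|
|high     cheese|
|spoon      high|
|developer is I |

Derivation:
Line 1: ['time', 'journey'] (min_width=12, slack=3)
Line 2: ['plane', 'display'] (min_width=13, slack=2)
Line 3: ['read', 'robot', 'if'] (min_width=13, slack=2)
Line 4: ['six', 'chemistry'] (min_width=13, slack=2)
Line 5: ['machine', 'south'] (min_width=13, slack=2)
Line 6: ['fire', 'umbrella'] (min_width=13, slack=2)
Line 7: ['high', 'cheese'] (min_width=11, slack=4)
Line 8: ['spoon', 'high'] (min_width=10, slack=5)
Line 9: ['developer', 'is', 'I'] (min_width=14, slack=1)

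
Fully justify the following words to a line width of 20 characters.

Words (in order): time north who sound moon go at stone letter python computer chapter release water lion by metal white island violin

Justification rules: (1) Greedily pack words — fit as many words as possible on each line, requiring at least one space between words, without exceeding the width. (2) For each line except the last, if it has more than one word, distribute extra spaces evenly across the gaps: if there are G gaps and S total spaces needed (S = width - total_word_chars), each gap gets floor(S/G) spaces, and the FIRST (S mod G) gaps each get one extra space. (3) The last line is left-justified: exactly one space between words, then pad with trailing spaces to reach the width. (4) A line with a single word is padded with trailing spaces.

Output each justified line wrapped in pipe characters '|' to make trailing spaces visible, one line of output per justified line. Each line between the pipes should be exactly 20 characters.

Answer: |time north who sound|
|moon   go  at  stone|
|letter        python|
|computer     chapter|
|release  water  lion|
|by    metal    white|
|island violin       |

Derivation:
Line 1: ['time', 'north', 'who', 'sound'] (min_width=20, slack=0)
Line 2: ['moon', 'go', 'at', 'stone'] (min_width=16, slack=4)
Line 3: ['letter', 'python'] (min_width=13, slack=7)
Line 4: ['computer', 'chapter'] (min_width=16, slack=4)
Line 5: ['release', 'water', 'lion'] (min_width=18, slack=2)
Line 6: ['by', 'metal', 'white'] (min_width=14, slack=6)
Line 7: ['island', 'violin'] (min_width=13, slack=7)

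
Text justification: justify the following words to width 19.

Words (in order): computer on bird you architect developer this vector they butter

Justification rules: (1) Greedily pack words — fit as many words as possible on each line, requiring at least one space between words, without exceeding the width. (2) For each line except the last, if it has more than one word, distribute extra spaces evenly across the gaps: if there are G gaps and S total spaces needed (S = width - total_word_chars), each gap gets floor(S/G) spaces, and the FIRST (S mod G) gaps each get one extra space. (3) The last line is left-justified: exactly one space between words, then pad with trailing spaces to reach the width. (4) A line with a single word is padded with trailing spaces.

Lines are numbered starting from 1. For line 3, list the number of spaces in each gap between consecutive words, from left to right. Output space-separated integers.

Answer: 6

Derivation:
Line 1: ['computer', 'on', 'bird'] (min_width=16, slack=3)
Line 2: ['you', 'architect'] (min_width=13, slack=6)
Line 3: ['developer', 'this'] (min_width=14, slack=5)
Line 4: ['vector', 'they', 'butter'] (min_width=18, slack=1)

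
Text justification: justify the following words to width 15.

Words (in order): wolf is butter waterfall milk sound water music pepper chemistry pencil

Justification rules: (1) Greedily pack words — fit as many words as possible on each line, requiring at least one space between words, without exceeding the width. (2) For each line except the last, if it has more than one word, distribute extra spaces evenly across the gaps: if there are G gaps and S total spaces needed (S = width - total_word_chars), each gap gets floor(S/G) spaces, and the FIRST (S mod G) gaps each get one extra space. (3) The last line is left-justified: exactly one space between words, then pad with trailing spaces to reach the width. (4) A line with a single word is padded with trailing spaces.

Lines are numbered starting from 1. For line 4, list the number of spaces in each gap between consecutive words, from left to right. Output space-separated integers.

Answer: 4

Derivation:
Line 1: ['wolf', 'is', 'butter'] (min_width=14, slack=1)
Line 2: ['waterfall', 'milk'] (min_width=14, slack=1)
Line 3: ['sound', 'water'] (min_width=11, slack=4)
Line 4: ['music', 'pepper'] (min_width=12, slack=3)
Line 5: ['chemistry'] (min_width=9, slack=6)
Line 6: ['pencil'] (min_width=6, slack=9)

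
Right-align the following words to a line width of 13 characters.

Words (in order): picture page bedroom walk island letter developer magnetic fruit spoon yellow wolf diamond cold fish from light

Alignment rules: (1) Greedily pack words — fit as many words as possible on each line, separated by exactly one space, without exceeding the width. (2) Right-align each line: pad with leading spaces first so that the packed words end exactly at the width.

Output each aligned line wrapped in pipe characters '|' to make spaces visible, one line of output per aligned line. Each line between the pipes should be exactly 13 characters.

Line 1: ['picture', 'page'] (min_width=12, slack=1)
Line 2: ['bedroom', 'walk'] (min_width=12, slack=1)
Line 3: ['island', 'letter'] (min_width=13, slack=0)
Line 4: ['developer'] (min_width=9, slack=4)
Line 5: ['magnetic'] (min_width=8, slack=5)
Line 6: ['fruit', 'spoon'] (min_width=11, slack=2)
Line 7: ['yellow', 'wolf'] (min_width=11, slack=2)
Line 8: ['diamond', 'cold'] (min_width=12, slack=1)
Line 9: ['fish', 'from'] (min_width=9, slack=4)
Line 10: ['light'] (min_width=5, slack=8)

Answer: | picture page|
| bedroom walk|
|island letter|
|    developer|
|     magnetic|
|  fruit spoon|
|  yellow wolf|
| diamond cold|
|    fish from|
|        light|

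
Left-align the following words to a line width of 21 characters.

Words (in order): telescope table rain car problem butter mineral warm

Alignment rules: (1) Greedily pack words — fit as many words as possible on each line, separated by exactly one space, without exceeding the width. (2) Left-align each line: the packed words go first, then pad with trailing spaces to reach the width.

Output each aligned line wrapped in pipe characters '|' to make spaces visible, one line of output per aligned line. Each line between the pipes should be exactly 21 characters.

Line 1: ['telescope', 'table', 'rain'] (min_width=20, slack=1)
Line 2: ['car', 'problem', 'butter'] (min_width=18, slack=3)
Line 3: ['mineral', 'warm'] (min_width=12, slack=9)

Answer: |telescope table rain |
|car problem butter   |
|mineral warm         |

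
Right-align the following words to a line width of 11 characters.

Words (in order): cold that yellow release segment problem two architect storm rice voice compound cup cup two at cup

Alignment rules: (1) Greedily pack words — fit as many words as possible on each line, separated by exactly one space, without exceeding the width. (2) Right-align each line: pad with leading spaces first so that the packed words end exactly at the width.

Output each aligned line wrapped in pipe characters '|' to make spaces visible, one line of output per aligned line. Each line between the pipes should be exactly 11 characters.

Line 1: ['cold', 'that'] (min_width=9, slack=2)
Line 2: ['yellow'] (min_width=6, slack=5)
Line 3: ['release'] (min_width=7, slack=4)
Line 4: ['segment'] (min_width=7, slack=4)
Line 5: ['problem', 'two'] (min_width=11, slack=0)
Line 6: ['architect'] (min_width=9, slack=2)
Line 7: ['storm', 'rice'] (min_width=10, slack=1)
Line 8: ['voice'] (min_width=5, slack=6)
Line 9: ['compound'] (min_width=8, slack=3)
Line 10: ['cup', 'cup', 'two'] (min_width=11, slack=0)
Line 11: ['at', 'cup'] (min_width=6, slack=5)

Answer: |  cold that|
|     yellow|
|    release|
|    segment|
|problem two|
|  architect|
| storm rice|
|      voice|
|   compound|
|cup cup two|
|     at cup|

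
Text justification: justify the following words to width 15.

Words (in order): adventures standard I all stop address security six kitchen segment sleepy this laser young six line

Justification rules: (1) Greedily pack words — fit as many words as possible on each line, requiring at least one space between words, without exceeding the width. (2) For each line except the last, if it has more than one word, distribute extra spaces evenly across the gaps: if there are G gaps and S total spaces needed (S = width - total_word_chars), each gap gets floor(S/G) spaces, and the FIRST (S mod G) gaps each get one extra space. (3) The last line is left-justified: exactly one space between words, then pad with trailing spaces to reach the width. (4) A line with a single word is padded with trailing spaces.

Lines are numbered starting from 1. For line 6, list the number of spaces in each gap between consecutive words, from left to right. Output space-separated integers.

Line 1: ['adventures'] (min_width=10, slack=5)
Line 2: ['standard', 'I', 'all'] (min_width=14, slack=1)
Line 3: ['stop', 'address'] (min_width=12, slack=3)
Line 4: ['security', 'six'] (min_width=12, slack=3)
Line 5: ['kitchen', 'segment'] (min_width=15, slack=0)
Line 6: ['sleepy', 'this'] (min_width=11, slack=4)
Line 7: ['laser', 'young', 'six'] (min_width=15, slack=0)
Line 8: ['line'] (min_width=4, slack=11)

Answer: 5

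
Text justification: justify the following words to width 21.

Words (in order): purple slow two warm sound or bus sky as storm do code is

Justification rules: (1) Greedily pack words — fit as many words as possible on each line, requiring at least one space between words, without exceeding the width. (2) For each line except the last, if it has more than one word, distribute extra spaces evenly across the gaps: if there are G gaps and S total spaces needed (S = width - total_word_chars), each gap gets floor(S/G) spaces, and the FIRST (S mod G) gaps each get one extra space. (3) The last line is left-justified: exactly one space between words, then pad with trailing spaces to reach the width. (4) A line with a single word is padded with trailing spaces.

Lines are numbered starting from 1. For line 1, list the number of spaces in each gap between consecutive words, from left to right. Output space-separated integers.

Answer: 2 1 1

Derivation:
Line 1: ['purple', 'slow', 'two', 'warm'] (min_width=20, slack=1)
Line 2: ['sound', 'or', 'bus', 'sky', 'as'] (min_width=19, slack=2)
Line 3: ['storm', 'do', 'code', 'is'] (min_width=16, slack=5)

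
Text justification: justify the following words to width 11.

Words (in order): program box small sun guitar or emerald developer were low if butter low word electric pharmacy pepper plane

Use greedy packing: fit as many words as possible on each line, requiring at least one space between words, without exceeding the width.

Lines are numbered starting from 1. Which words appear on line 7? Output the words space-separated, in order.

Answer: butter low

Derivation:
Line 1: ['program', 'box'] (min_width=11, slack=0)
Line 2: ['small', 'sun'] (min_width=9, slack=2)
Line 3: ['guitar', 'or'] (min_width=9, slack=2)
Line 4: ['emerald'] (min_width=7, slack=4)
Line 5: ['developer'] (min_width=9, slack=2)
Line 6: ['were', 'low', 'if'] (min_width=11, slack=0)
Line 7: ['butter', 'low'] (min_width=10, slack=1)
Line 8: ['word'] (min_width=4, slack=7)
Line 9: ['electric'] (min_width=8, slack=3)
Line 10: ['pharmacy'] (min_width=8, slack=3)
Line 11: ['pepper'] (min_width=6, slack=5)
Line 12: ['plane'] (min_width=5, slack=6)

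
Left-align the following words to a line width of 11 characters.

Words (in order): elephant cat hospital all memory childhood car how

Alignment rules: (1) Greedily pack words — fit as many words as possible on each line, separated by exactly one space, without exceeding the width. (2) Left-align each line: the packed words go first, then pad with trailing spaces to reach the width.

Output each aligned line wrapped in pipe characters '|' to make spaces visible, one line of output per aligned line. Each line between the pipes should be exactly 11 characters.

Line 1: ['elephant'] (min_width=8, slack=3)
Line 2: ['cat'] (min_width=3, slack=8)
Line 3: ['hospital'] (min_width=8, slack=3)
Line 4: ['all', 'memory'] (min_width=10, slack=1)
Line 5: ['childhood'] (min_width=9, slack=2)
Line 6: ['car', 'how'] (min_width=7, slack=4)

Answer: |elephant   |
|cat        |
|hospital   |
|all memory |
|childhood  |
|car how    |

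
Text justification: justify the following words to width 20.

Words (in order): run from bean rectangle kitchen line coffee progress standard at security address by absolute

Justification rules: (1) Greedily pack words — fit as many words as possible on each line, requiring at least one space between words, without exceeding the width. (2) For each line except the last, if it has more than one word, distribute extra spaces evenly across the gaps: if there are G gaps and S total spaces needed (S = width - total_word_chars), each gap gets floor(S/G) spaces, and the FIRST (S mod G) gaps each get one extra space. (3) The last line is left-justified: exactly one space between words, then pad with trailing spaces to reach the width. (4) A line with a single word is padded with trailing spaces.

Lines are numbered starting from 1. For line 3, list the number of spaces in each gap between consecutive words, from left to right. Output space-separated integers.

Line 1: ['run', 'from', 'bean'] (min_width=13, slack=7)
Line 2: ['rectangle', 'kitchen'] (min_width=17, slack=3)
Line 3: ['line', 'coffee', 'progress'] (min_width=20, slack=0)
Line 4: ['standard', 'at', 'security'] (min_width=20, slack=0)
Line 5: ['address', 'by', 'absolute'] (min_width=19, slack=1)

Answer: 1 1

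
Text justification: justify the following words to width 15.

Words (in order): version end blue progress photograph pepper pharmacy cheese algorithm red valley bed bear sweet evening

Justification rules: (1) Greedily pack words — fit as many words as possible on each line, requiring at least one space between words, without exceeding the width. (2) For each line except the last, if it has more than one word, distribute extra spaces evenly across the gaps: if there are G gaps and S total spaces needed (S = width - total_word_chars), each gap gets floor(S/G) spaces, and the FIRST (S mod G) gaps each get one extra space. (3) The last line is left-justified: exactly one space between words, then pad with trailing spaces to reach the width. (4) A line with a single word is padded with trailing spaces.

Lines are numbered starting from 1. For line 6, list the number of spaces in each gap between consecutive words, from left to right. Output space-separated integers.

Line 1: ['version', 'end'] (min_width=11, slack=4)
Line 2: ['blue', 'progress'] (min_width=13, slack=2)
Line 3: ['photograph'] (min_width=10, slack=5)
Line 4: ['pepper', 'pharmacy'] (min_width=15, slack=0)
Line 5: ['cheese'] (min_width=6, slack=9)
Line 6: ['algorithm', 'red'] (min_width=13, slack=2)
Line 7: ['valley', 'bed', 'bear'] (min_width=15, slack=0)
Line 8: ['sweet', 'evening'] (min_width=13, slack=2)

Answer: 3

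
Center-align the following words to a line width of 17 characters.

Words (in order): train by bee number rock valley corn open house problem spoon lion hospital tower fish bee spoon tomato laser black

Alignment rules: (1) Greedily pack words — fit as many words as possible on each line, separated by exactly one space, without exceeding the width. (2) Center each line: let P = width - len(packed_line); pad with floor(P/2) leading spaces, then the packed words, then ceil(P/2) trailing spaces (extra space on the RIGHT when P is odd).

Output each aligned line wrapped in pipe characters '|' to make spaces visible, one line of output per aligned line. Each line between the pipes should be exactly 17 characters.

Answer: |  train by bee   |
|   number rock   |
|valley corn open |
|  house problem  |
|   spoon lion    |
| hospital tower  |
| fish bee spoon  |
|  tomato laser   |
|      black      |

Derivation:
Line 1: ['train', 'by', 'bee'] (min_width=12, slack=5)
Line 2: ['number', 'rock'] (min_width=11, slack=6)
Line 3: ['valley', 'corn', 'open'] (min_width=16, slack=1)
Line 4: ['house', 'problem'] (min_width=13, slack=4)
Line 5: ['spoon', 'lion'] (min_width=10, slack=7)
Line 6: ['hospital', 'tower'] (min_width=14, slack=3)
Line 7: ['fish', 'bee', 'spoon'] (min_width=14, slack=3)
Line 8: ['tomato', 'laser'] (min_width=12, slack=5)
Line 9: ['black'] (min_width=5, slack=12)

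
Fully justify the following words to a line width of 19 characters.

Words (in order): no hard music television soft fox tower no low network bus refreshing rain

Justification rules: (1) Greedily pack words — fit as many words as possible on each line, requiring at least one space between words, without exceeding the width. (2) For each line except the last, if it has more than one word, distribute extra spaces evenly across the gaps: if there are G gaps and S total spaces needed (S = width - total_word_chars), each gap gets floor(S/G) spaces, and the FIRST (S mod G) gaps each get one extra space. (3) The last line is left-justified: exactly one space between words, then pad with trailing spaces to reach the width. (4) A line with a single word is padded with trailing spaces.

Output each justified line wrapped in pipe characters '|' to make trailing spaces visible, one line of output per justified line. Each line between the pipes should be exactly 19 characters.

Line 1: ['no', 'hard', 'music'] (min_width=13, slack=6)
Line 2: ['television', 'soft', 'fox'] (min_width=19, slack=0)
Line 3: ['tower', 'no', 'low'] (min_width=12, slack=7)
Line 4: ['network', 'bus'] (min_width=11, slack=8)
Line 5: ['refreshing', 'rain'] (min_width=15, slack=4)

Answer: |no    hard    music|
|television soft fox|
|tower     no    low|
|network         bus|
|refreshing rain    |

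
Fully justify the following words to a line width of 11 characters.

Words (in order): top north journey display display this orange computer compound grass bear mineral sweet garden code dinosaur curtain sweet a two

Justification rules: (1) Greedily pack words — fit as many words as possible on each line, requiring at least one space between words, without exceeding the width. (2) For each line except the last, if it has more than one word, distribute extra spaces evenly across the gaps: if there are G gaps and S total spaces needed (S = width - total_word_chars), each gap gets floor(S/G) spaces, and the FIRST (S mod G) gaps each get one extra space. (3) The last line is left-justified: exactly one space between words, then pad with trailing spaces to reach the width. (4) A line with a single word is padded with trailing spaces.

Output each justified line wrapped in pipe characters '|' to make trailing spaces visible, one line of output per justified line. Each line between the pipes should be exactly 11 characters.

Answer: |top   north|
|journey    |
|display    |
|display    |
|this orange|
|computer   |
|compound   |
|grass  bear|
|mineral    |
|sweet      |
|garden code|
|dinosaur   |
|curtain    |
|sweet a two|

Derivation:
Line 1: ['top', 'north'] (min_width=9, slack=2)
Line 2: ['journey'] (min_width=7, slack=4)
Line 3: ['display'] (min_width=7, slack=4)
Line 4: ['display'] (min_width=7, slack=4)
Line 5: ['this', 'orange'] (min_width=11, slack=0)
Line 6: ['computer'] (min_width=8, slack=3)
Line 7: ['compound'] (min_width=8, slack=3)
Line 8: ['grass', 'bear'] (min_width=10, slack=1)
Line 9: ['mineral'] (min_width=7, slack=4)
Line 10: ['sweet'] (min_width=5, slack=6)
Line 11: ['garden', 'code'] (min_width=11, slack=0)
Line 12: ['dinosaur'] (min_width=8, slack=3)
Line 13: ['curtain'] (min_width=7, slack=4)
Line 14: ['sweet', 'a', 'two'] (min_width=11, slack=0)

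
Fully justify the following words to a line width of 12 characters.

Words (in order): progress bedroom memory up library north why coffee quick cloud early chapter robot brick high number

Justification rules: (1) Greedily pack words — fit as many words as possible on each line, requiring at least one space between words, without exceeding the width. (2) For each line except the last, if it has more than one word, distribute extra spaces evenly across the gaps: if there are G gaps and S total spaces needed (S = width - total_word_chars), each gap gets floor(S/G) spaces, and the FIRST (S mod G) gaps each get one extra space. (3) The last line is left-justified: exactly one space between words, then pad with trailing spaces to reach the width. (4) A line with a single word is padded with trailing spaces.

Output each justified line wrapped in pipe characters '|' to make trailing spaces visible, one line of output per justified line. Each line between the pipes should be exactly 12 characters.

Answer: |progress    |
|bedroom     |
|memory    up|
|library     |
|north    why|
|coffee quick|
|cloud  early|
|chapter     |
|robot  brick|
|high number |

Derivation:
Line 1: ['progress'] (min_width=8, slack=4)
Line 2: ['bedroom'] (min_width=7, slack=5)
Line 3: ['memory', 'up'] (min_width=9, slack=3)
Line 4: ['library'] (min_width=7, slack=5)
Line 5: ['north', 'why'] (min_width=9, slack=3)
Line 6: ['coffee', 'quick'] (min_width=12, slack=0)
Line 7: ['cloud', 'early'] (min_width=11, slack=1)
Line 8: ['chapter'] (min_width=7, slack=5)
Line 9: ['robot', 'brick'] (min_width=11, slack=1)
Line 10: ['high', 'number'] (min_width=11, slack=1)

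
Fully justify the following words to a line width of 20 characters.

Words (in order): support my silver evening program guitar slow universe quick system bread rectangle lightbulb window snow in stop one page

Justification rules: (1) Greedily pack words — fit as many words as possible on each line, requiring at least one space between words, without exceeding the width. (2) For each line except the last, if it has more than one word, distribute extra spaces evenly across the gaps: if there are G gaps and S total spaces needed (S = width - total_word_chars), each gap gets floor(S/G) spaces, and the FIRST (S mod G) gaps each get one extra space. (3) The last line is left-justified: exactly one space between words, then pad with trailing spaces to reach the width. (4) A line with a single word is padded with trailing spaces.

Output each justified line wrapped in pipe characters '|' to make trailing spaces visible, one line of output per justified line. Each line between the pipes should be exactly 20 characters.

Line 1: ['support', 'my', 'silver'] (min_width=17, slack=3)
Line 2: ['evening', 'program'] (min_width=15, slack=5)
Line 3: ['guitar', 'slow', 'universe'] (min_width=20, slack=0)
Line 4: ['quick', 'system', 'bread'] (min_width=18, slack=2)
Line 5: ['rectangle', 'lightbulb'] (min_width=19, slack=1)
Line 6: ['window', 'snow', 'in', 'stop'] (min_width=19, slack=1)
Line 7: ['one', 'page'] (min_width=8, slack=12)

Answer: |support   my  silver|
|evening      program|
|guitar slow universe|
|quick  system  bread|
|rectangle  lightbulb|
|window  snow in stop|
|one page            |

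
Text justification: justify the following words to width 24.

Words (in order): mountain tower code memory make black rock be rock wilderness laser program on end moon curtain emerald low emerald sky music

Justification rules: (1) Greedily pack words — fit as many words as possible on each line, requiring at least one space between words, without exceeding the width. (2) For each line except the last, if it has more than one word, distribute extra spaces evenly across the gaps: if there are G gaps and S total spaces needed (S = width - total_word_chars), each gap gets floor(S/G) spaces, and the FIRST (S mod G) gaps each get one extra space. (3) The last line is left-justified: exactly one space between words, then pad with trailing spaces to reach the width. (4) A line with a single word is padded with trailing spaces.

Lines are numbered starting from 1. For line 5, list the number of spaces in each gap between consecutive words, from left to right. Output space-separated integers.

Line 1: ['mountain', 'tower', 'code'] (min_width=19, slack=5)
Line 2: ['memory', 'make', 'black', 'rock'] (min_width=22, slack=2)
Line 3: ['be', 'rock', 'wilderness', 'laser'] (min_width=24, slack=0)
Line 4: ['program', 'on', 'end', 'moon'] (min_width=19, slack=5)
Line 5: ['curtain', 'emerald', 'low'] (min_width=19, slack=5)
Line 6: ['emerald', 'sky', 'music'] (min_width=17, slack=7)

Answer: 4 3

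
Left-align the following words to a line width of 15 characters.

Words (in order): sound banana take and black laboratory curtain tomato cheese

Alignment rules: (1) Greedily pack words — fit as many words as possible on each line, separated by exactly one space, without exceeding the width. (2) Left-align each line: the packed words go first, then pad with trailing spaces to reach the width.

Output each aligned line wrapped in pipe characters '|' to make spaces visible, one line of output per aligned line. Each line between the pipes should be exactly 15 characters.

Answer: |sound banana   |
|take and black |
|laboratory     |
|curtain tomato |
|cheese         |

Derivation:
Line 1: ['sound', 'banana'] (min_width=12, slack=3)
Line 2: ['take', 'and', 'black'] (min_width=14, slack=1)
Line 3: ['laboratory'] (min_width=10, slack=5)
Line 4: ['curtain', 'tomato'] (min_width=14, slack=1)
Line 5: ['cheese'] (min_width=6, slack=9)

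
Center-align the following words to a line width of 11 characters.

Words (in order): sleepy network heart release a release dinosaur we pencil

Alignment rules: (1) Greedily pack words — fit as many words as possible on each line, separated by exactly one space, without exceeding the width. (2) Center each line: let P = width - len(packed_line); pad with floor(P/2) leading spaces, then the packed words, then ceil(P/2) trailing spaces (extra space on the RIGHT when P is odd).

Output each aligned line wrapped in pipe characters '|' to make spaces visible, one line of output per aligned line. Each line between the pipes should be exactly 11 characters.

Line 1: ['sleepy'] (min_width=6, slack=5)
Line 2: ['network'] (min_width=7, slack=4)
Line 3: ['heart'] (min_width=5, slack=6)
Line 4: ['release', 'a'] (min_width=9, slack=2)
Line 5: ['release'] (min_width=7, slack=4)
Line 6: ['dinosaur', 'we'] (min_width=11, slack=0)
Line 7: ['pencil'] (min_width=6, slack=5)

Answer: |  sleepy   |
|  network  |
|   heart   |
| release a |
|  release  |
|dinosaur we|
|  pencil   |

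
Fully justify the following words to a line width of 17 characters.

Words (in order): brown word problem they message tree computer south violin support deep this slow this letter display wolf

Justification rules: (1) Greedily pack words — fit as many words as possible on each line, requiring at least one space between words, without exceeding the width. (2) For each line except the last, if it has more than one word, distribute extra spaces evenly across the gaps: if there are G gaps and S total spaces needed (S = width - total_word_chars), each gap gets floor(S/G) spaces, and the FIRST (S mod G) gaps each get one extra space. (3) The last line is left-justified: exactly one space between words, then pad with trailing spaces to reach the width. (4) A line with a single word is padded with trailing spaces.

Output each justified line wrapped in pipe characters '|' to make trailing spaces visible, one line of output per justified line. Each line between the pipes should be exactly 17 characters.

Answer: |brown        word|
|problem      they|
|message      tree|
|computer    south|
|violin    support|
|deep   this  slow|
|this       letter|
|display wolf     |

Derivation:
Line 1: ['brown', 'word'] (min_width=10, slack=7)
Line 2: ['problem', 'they'] (min_width=12, slack=5)
Line 3: ['message', 'tree'] (min_width=12, slack=5)
Line 4: ['computer', 'south'] (min_width=14, slack=3)
Line 5: ['violin', 'support'] (min_width=14, slack=3)
Line 6: ['deep', 'this', 'slow'] (min_width=14, slack=3)
Line 7: ['this', 'letter'] (min_width=11, slack=6)
Line 8: ['display', 'wolf'] (min_width=12, slack=5)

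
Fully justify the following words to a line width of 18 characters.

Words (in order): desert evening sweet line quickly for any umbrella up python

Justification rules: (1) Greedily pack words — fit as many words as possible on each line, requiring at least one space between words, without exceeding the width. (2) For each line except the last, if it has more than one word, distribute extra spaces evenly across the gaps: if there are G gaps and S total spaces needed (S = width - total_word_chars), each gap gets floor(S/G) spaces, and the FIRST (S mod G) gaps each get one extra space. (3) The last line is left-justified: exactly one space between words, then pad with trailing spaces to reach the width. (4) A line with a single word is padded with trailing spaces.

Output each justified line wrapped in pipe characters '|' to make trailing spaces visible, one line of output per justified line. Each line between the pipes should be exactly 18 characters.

Line 1: ['desert', 'evening'] (min_width=14, slack=4)
Line 2: ['sweet', 'line', 'quickly'] (min_width=18, slack=0)
Line 3: ['for', 'any', 'umbrella'] (min_width=16, slack=2)
Line 4: ['up', 'python'] (min_width=9, slack=9)

Answer: |desert     evening|
|sweet line quickly|
|for  any  umbrella|
|up python         |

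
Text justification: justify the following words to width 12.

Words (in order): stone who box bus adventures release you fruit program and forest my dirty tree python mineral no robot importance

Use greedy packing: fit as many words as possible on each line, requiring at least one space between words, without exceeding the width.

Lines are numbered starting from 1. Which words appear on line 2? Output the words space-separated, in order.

Line 1: ['stone', 'who'] (min_width=9, slack=3)
Line 2: ['box', 'bus'] (min_width=7, slack=5)
Line 3: ['adventures'] (min_width=10, slack=2)
Line 4: ['release', 'you'] (min_width=11, slack=1)
Line 5: ['fruit'] (min_width=5, slack=7)
Line 6: ['program', 'and'] (min_width=11, slack=1)
Line 7: ['forest', 'my'] (min_width=9, slack=3)
Line 8: ['dirty', 'tree'] (min_width=10, slack=2)
Line 9: ['python'] (min_width=6, slack=6)
Line 10: ['mineral', 'no'] (min_width=10, slack=2)
Line 11: ['robot'] (min_width=5, slack=7)
Line 12: ['importance'] (min_width=10, slack=2)

Answer: box bus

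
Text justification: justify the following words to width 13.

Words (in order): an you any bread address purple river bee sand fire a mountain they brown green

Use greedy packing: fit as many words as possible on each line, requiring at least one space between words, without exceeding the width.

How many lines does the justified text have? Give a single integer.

Line 1: ['an', 'you', 'any'] (min_width=10, slack=3)
Line 2: ['bread', 'address'] (min_width=13, slack=0)
Line 3: ['purple', 'river'] (min_width=12, slack=1)
Line 4: ['bee', 'sand', 'fire'] (min_width=13, slack=0)
Line 5: ['a', 'mountain'] (min_width=10, slack=3)
Line 6: ['they', 'brown'] (min_width=10, slack=3)
Line 7: ['green'] (min_width=5, slack=8)
Total lines: 7

Answer: 7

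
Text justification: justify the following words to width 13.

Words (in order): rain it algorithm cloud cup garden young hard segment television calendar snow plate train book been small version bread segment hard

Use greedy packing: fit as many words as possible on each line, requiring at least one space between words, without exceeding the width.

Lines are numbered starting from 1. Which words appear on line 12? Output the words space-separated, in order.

Line 1: ['rain', 'it'] (min_width=7, slack=6)
Line 2: ['algorithm'] (min_width=9, slack=4)
Line 3: ['cloud', 'cup'] (min_width=9, slack=4)
Line 4: ['garden', 'young'] (min_width=12, slack=1)
Line 5: ['hard', 'segment'] (min_width=12, slack=1)
Line 6: ['television'] (min_width=10, slack=3)
Line 7: ['calendar', 'snow'] (min_width=13, slack=0)
Line 8: ['plate', 'train'] (min_width=11, slack=2)
Line 9: ['book', 'been'] (min_width=9, slack=4)
Line 10: ['small', 'version'] (min_width=13, slack=0)
Line 11: ['bread', 'segment'] (min_width=13, slack=0)
Line 12: ['hard'] (min_width=4, slack=9)

Answer: hard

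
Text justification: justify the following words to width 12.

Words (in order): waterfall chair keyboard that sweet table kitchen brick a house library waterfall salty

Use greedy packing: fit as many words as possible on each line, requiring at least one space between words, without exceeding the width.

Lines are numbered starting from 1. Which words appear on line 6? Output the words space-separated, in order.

Answer: kitchen

Derivation:
Line 1: ['waterfall'] (min_width=9, slack=3)
Line 2: ['chair'] (min_width=5, slack=7)
Line 3: ['keyboard'] (min_width=8, slack=4)
Line 4: ['that', 'sweet'] (min_width=10, slack=2)
Line 5: ['table'] (min_width=5, slack=7)
Line 6: ['kitchen'] (min_width=7, slack=5)
Line 7: ['brick', 'a'] (min_width=7, slack=5)
Line 8: ['house'] (min_width=5, slack=7)
Line 9: ['library'] (min_width=7, slack=5)
Line 10: ['waterfall'] (min_width=9, slack=3)
Line 11: ['salty'] (min_width=5, slack=7)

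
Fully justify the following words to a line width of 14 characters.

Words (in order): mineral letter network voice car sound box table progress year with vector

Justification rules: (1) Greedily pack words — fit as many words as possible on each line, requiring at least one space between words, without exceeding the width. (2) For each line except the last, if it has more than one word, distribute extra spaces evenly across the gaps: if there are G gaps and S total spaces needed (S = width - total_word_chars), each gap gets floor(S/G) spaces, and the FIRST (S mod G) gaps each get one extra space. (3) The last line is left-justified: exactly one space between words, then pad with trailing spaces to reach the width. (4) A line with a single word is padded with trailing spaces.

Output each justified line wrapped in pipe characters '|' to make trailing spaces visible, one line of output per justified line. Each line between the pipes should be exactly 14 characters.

Answer: |mineral letter|
|network  voice|
|car  sound box|
|table progress|
|year      with|
|vector        |

Derivation:
Line 1: ['mineral', 'letter'] (min_width=14, slack=0)
Line 2: ['network', 'voice'] (min_width=13, slack=1)
Line 3: ['car', 'sound', 'box'] (min_width=13, slack=1)
Line 4: ['table', 'progress'] (min_width=14, slack=0)
Line 5: ['year', 'with'] (min_width=9, slack=5)
Line 6: ['vector'] (min_width=6, slack=8)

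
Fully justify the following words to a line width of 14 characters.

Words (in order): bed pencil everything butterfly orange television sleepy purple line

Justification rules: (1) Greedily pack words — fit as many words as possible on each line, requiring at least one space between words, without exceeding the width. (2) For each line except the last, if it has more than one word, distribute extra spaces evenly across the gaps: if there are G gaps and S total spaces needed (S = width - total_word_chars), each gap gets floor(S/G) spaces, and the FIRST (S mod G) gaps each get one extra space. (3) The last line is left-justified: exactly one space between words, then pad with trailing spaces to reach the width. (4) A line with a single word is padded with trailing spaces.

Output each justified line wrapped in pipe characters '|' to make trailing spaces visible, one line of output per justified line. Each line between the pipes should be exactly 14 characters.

Line 1: ['bed', 'pencil'] (min_width=10, slack=4)
Line 2: ['everything'] (min_width=10, slack=4)
Line 3: ['butterfly'] (min_width=9, slack=5)
Line 4: ['orange'] (min_width=6, slack=8)
Line 5: ['television'] (min_width=10, slack=4)
Line 6: ['sleepy', 'purple'] (min_width=13, slack=1)
Line 7: ['line'] (min_width=4, slack=10)

Answer: |bed     pencil|
|everything    |
|butterfly     |
|orange        |
|television    |
|sleepy  purple|
|line          |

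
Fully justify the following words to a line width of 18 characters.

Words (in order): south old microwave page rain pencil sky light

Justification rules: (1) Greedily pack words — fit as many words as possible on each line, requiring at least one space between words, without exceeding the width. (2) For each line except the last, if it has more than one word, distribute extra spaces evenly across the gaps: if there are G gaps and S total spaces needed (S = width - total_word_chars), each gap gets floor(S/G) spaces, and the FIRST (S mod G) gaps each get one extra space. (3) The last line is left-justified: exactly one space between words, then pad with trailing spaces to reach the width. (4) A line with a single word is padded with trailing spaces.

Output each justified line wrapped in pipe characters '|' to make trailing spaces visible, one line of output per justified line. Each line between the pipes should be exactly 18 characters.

Answer: |south          old|
|microwave     page|
|rain   pencil  sky|
|light             |

Derivation:
Line 1: ['south', 'old'] (min_width=9, slack=9)
Line 2: ['microwave', 'page'] (min_width=14, slack=4)
Line 3: ['rain', 'pencil', 'sky'] (min_width=15, slack=3)
Line 4: ['light'] (min_width=5, slack=13)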